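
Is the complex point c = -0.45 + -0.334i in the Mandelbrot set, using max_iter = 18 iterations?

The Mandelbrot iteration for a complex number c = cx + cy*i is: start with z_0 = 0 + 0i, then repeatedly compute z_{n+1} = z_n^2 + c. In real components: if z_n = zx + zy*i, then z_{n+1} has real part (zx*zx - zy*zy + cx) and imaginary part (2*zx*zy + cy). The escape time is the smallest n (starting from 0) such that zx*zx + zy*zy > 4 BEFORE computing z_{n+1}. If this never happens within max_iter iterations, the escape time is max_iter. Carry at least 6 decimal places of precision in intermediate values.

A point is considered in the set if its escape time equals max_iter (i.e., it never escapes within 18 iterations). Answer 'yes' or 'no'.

Answer: yes

Derivation:
z_0 = 0 + 0i, c = -0.4500 + -0.3340i
Iter 1: z = -0.4500 + -0.3340i, |z|^2 = 0.3141
Iter 2: z = -0.3591 + -0.0334i, |z|^2 = 0.1300
Iter 3: z = -0.3222 + -0.3100i, |z|^2 = 0.1999
Iter 4: z = -0.4423 + -0.1342i, |z|^2 = 0.2136
Iter 5: z = -0.2724 + -0.2153i, |z|^2 = 0.1205
Iter 6: z = -0.4221 + -0.2167i, |z|^2 = 0.2252
Iter 7: z = -0.3188 + -0.1510i, |z|^2 = 0.1244
Iter 8: z = -0.3712 + -0.2377i, |z|^2 = 0.1943
Iter 9: z = -0.3687 + -0.1575i, |z|^2 = 0.1608
Iter 10: z = -0.3389 + -0.2178i, |z|^2 = 0.1623
Iter 11: z = -0.3826 + -0.1864i, |z|^2 = 0.1811
Iter 12: z = -0.3383 + -0.1914i, |z|^2 = 0.1511
Iter 13: z = -0.3722 + -0.2045i, |z|^2 = 0.1803
Iter 14: z = -0.3533 + -0.1818i, |z|^2 = 0.1579
Iter 15: z = -0.3582 + -0.2055i, |z|^2 = 0.1706
Iter 16: z = -0.3639 + -0.1867i, |z|^2 = 0.1673
Iter 17: z = -0.3524 + -0.1981i, |z|^2 = 0.1634
Did not escape in 18 iterations → in set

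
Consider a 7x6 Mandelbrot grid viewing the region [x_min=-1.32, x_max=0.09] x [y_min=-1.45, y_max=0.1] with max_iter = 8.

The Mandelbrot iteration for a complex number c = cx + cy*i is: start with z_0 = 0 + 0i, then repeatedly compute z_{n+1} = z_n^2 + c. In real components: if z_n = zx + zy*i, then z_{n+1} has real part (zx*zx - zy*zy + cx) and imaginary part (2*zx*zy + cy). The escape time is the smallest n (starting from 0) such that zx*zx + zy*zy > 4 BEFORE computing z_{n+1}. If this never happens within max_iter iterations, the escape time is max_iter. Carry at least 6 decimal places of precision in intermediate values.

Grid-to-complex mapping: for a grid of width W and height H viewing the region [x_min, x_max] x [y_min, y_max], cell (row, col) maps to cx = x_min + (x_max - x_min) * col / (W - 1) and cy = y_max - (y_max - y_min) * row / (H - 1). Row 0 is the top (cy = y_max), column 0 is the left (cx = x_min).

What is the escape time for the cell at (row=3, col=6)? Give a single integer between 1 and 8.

z_0 = 0 + 0i, c = 0.0900 + -0.8300i
Iter 1: z = 0.0900 + -0.8300i, |z|^2 = 0.6970
Iter 2: z = -0.5908 + -0.9794i, |z|^2 = 1.3083
Iter 3: z = -0.5202 + 0.3273i, |z|^2 = 0.3777
Iter 4: z = 0.2535 + -1.1705i, |z|^2 = 1.4342
Iter 5: z = -1.2157 + -1.4234i, |z|^2 = 3.5041
Iter 6: z = -0.4581 + 2.6310i, |z|^2 = 7.1318
Escaped at iteration 6

Answer: 6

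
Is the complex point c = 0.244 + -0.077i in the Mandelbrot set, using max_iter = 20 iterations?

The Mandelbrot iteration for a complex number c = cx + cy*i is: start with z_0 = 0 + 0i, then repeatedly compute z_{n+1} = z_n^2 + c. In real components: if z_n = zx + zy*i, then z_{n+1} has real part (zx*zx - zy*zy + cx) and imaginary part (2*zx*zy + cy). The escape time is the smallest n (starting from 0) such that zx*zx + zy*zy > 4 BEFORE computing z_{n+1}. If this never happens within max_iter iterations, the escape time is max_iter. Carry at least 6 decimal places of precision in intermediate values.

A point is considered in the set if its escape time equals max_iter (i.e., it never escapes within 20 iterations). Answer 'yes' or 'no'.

z_0 = 0 + 0i, c = 0.2440 + -0.0770i
Iter 1: z = 0.2440 + -0.0770i, |z|^2 = 0.0655
Iter 2: z = 0.2976 + -0.1146i, |z|^2 = 0.1017
Iter 3: z = 0.3194 + -0.1452i, |z|^2 = 0.1231
Iter 4: z = 0.3250 + -0.1698i, |z|^2 = 0.1344
Iter 5: z = 0.3208 + -0.1873i, |z|^2 = 0.1380
Iter 6: z = 0.3118 + -0.1972i, |z|^2 = 0.1361
Iter 7: z = 0.3023 + -0.2000i, |z|^2 = 0.1314
Iter 8: z = 0.2954 + -0.1979i, |z|^2 = 0.1264
Iter 9: z = 0.2921 + -0.1939i, |z|^2 = 0.1229
Iter 10: z = 0.2917 + -0.1903i, |z|^2 = 0.1213
Iter 11: z = 0.2929 + -0.1880i, |z|^2 = 0.1211
Iter 12: z = 0.2944 + -0.1871i, |z|^2 = 0.1217
Iter 13: z = 0.2957 + -0.1872i, |z|^2 = 0.1225
Iter 14: z = 0.2964 + -0.1877i, |z|^2 = 0.1231
Iter 15: z = 0.2966 + -0.1883i, |z|^2 = 0.1234
Iter 16: z = 0.2965 + -0.1887i, |z|^2 = 0.1235
Iter 17: z = 0.2963 + -0.1889i, |z|^2 = 0.1235
Iter 18: z = 0.2961 + -0.1890i, |z|^2 = 0.1234
Iter 19: z = 0.2960 + -0.1889i, |z|^2 = 0.1233
Did not escape in 20 iterations → in set

Answer: yes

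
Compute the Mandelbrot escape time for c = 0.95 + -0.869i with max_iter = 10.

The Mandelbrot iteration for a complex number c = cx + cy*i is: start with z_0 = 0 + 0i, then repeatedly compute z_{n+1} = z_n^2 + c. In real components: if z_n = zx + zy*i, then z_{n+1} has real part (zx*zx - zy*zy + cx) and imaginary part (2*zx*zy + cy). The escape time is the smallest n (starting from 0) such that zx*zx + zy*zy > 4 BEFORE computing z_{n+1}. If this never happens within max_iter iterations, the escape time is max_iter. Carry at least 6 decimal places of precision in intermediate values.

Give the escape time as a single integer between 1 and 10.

z_0 = 0 + 0i, c = 0.9500 + -0.8690i
Iter 1: z = 0.9500 + -0.8690i, |z|^2 = 1.6577
Iter 2: z = 1.0973 + -2.5201i, |z|^2 = 7.5551
Escaped at iteration 2

Answer: 2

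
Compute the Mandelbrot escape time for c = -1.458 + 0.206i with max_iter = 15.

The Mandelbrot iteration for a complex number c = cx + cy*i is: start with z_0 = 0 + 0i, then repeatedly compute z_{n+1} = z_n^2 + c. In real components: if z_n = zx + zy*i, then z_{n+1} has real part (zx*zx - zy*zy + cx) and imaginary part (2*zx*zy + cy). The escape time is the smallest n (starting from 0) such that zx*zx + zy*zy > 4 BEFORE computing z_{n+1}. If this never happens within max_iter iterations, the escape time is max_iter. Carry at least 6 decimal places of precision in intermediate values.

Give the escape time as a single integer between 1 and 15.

Answer: 5

Derivation:
z_0 = 0 + 0i, c = -1.4580 + 0.2060i
Iter 1: z = -1.4580 + 0.2060i, |z|^2 = 2.1682
Iter 2: z = 0.6253 + -0.3947i, |z|^2 = 0.5468
Iter 3: z = -1.2227 + -0.2876i, |z|^2 = 1.5778
Iter 4: z = -0.0456 + 0.9094i, |z|^2 = 0.8291
Iter 5: z = -2.2829 + 0.1230i, |z|^2 = 5.2269
Escaped at iteration 5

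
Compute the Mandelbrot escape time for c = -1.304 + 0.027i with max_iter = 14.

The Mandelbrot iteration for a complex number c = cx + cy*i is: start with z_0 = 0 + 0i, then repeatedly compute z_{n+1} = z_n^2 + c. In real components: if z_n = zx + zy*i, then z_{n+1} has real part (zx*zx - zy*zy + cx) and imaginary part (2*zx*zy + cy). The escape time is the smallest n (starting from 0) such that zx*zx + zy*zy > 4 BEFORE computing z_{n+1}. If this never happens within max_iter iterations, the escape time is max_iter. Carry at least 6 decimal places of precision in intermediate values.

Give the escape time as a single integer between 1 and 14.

z_0 = 0 + 0i, c = -1.3040 + 0.0270i
Iter 1: z = -1.3040 + 0.0270i, |z|^2 = 1.7011
Iter 2: z = 0.3957 + -0.0434i, |z|^2 = 0.1585
Iter 3: z = -1.1493 + -0.0074i, |z|^2 = 1.3210
Iter 4: z = 0.0169 + 0.0439i, |z|^2 = 0.0022
Iter 5: z = -1.3056 + 0.0285i, |z|^2 = 1.7055
Iter 6: z = 0.3999 + -0.0474i, |z|^2 = 0.1622
Iter 7: z = -1.1463 + -0.0109i, |z|^2 = 1.3142
Iter 8: z = 0.0100 + 0.0520i, |z|^2 = 0.0028
Iter 9: z = -1.3066 + 0.0280i, |z|^2 = 1.7080
Iter 10: z = 0.4024 + -0.0463i, |z|^2 = 0.1641
Iter 11: z = -1.1442 + -0.0102i, |z|^2 = 1.3093
Iter 12: z = 0.0051 + 0.0504i, |z|^2 = 0.0026
Iter 13: z = -1.3065 + 0.0275i, |z|^2 = 1.7077

Answer: 14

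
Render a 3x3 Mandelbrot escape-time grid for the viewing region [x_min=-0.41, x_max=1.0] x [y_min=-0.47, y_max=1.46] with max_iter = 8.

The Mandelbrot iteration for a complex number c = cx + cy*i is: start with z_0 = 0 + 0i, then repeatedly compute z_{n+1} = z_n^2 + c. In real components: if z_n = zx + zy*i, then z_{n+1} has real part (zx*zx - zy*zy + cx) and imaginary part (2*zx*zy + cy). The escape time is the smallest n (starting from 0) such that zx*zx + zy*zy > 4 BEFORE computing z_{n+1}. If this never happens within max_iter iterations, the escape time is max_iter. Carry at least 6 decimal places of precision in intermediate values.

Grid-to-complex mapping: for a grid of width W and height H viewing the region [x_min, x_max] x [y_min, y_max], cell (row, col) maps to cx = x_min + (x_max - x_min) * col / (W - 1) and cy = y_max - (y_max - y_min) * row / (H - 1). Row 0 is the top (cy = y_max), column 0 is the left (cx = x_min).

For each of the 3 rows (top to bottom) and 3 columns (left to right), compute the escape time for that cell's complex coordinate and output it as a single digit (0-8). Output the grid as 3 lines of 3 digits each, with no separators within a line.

(row=0, col=0): c = -0.4100 + 1.4600i → escape time 2
(row=0, col=1): c = 0.2950 + 1.4600i → escape time 2
(row=0, col=2): c = 1.0000 + 1.4600i → escape time 2
(row=1, col=0): c = -0.4100 + 0.4950i → escape time 8
(row=1, col=1): c = 0.2950 + 0.4950i → escape time 8
(row=1, col=2): c = 1.0000 + 0.4950i → escape time 2
(row=2, col=0): c = -0.4100 + -0.4700i → escape time 8
(row=2, col=1): c = 0.2950 + -0.4700i → escape time 8
(row=2, col=2): c = 1.0000 + -0.4700i → escape time 2

Answer: 222
882
882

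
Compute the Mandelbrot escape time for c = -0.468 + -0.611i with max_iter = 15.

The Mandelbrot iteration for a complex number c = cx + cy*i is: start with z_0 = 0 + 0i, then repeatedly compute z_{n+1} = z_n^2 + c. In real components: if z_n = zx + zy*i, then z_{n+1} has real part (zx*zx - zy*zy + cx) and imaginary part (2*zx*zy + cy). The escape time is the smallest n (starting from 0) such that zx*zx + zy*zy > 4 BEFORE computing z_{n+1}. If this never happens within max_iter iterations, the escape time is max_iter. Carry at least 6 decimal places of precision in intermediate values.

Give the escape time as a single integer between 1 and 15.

z_0 = 0 + 0i, c = -0.4680 + -0.6110i
Iter 1: z = -0.4680 + -0.6110i, |z|^2 = 0.5923
Iter 2: z = -0.6223 + -0.0391i, |z|^2 = 0.3888
Iter 3: z = -0.0823 + -0.5623i, |z|^2 = 0.3230
Iter 4: z = -0.7774 + -0.5185i, |z|^2 = 0.8732
Iter 5: z = -0.1324 + 0.1952i, |z|^2 = 0.0556
Iter 6: z = -0.4886 + -0.6627i, |z|^2 = 0.6778
Iter 7: z = -0.6684 + 0.0365i, |z|^2 = 0.4481
Iter 8: z = -0.0225 + -0.6598i, |z|^2 = 0.4359
Iter 9: z = -0.9029 + -0.5813i, |z|^2 = 1.1530
Iter 10: z = 0.0092 + 0.4386i, |z|^2 = 0.1925
Iter 11: z = -0.6603 + -0.6029i, |z|^2 = 0.7995
Iter 12: z = -0.3955 + 0.1852i, |z|^2 = 0.1907
Iter 13: z = -0.3459 + -0.7575i, |z|^2 = 0.6934
Iter 14: z = -0.9221 + -0.0870i, |z|^2 = 0.8579

Answer: 15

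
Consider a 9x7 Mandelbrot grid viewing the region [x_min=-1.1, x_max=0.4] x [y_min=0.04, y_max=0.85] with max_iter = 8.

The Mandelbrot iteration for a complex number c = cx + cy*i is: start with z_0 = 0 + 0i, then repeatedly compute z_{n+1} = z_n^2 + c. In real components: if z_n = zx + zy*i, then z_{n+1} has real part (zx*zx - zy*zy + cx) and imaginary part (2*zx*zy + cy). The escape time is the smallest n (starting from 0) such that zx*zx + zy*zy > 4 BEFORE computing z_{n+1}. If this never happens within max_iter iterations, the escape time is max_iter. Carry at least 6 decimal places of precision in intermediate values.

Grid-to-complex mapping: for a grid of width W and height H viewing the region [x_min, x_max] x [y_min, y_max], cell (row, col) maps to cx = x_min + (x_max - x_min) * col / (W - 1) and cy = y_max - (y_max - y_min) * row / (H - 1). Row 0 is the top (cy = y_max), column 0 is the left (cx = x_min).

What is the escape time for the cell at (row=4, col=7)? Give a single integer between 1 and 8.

z_0 = 0 + 0i, c = 0.2125 + 0.3100i
Iter 1: z = 0.2125 + 0.3100i, |z|^2 = 0.1413
Iter 2: z = 0.1616 + 0.4418i, |z|^2 = 0.2212
Iter 3: z = 0.0435 + 0.4527i, |z|^2 = 0.2069
Iter 4: z = 0.0094 + 0.3493i, |z|^2 = 0.1221
Iter 5: z = 0.0905 + 0.3166i, |z|^2 = 0.1084
Iter 6: z = 0.1205 + 0.3673i, |z|^2 = 0.1494
Iter 7: z = 0.0921 + 0.3985i, |z|^2 = 0.1673

Answer: 8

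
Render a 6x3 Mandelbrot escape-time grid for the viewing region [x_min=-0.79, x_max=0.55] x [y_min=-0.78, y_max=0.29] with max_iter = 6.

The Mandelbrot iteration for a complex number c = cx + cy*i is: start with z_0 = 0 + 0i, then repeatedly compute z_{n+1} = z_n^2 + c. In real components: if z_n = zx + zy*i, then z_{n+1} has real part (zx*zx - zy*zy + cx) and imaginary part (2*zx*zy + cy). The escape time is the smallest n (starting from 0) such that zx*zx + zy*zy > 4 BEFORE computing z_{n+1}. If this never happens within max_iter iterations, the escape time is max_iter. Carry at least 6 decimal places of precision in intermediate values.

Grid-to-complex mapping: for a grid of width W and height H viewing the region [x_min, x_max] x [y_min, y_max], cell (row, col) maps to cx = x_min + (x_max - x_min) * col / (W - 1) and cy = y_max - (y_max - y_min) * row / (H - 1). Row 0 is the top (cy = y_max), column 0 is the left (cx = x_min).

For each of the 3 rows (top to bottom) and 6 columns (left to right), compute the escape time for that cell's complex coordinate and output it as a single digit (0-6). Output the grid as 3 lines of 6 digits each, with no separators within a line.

Answer: 666664
666664
466653

Derivation:
(row=0, col=0): c = -0.7900 + 0.2900i → escape time 6
(row=0, col=1): c = -0.5220 + 0.2900i → escape time 6
(row=0, col=2): c = -0.2540 + 0.2900i → escape time 6
(row=0, col=3): c = 0.0140 + 0.2900i → escape time 6
(row=0, col=4): c = 0.2820 + 0.2900i → escape time 6
(row=0, col=5): c = 0.5500 + 0.2900i → escape time 4
(row=1, col=0): c = -0.7900 + -0.2450i → escape time 6
(row=1, col=1): c = -0.5220 + -0.2450i → escape time 6
(row=1, col=2): c = -0.2540 + -0.2450i → escape time 6
(row=1, col=3): c = 0.0140 + -0.2450i → escape time 6
(row=1, col=4): c = 0.2820 + -0.2450i → escape time 6
(row=1, col=5): c = 0.5500 + -0.2450i → escape time 4
(row=2, col=0): c = -0.7900 + -0.7800i → escape time 4
(row=2, col=1): c = -0.5220 + -0.7800i → escape time 6
(row=2, col=2): c = -0.2540 + -0.7800i → escape time 6
(row=2, col=3): c = 0.0140 + -0.7800i → escape time 6
(row=2, col=4): c = 0.2820 + -0.7800i → escape time 5
(row=2, col=5): c = 0.5500 + -0.7800i → escape time 3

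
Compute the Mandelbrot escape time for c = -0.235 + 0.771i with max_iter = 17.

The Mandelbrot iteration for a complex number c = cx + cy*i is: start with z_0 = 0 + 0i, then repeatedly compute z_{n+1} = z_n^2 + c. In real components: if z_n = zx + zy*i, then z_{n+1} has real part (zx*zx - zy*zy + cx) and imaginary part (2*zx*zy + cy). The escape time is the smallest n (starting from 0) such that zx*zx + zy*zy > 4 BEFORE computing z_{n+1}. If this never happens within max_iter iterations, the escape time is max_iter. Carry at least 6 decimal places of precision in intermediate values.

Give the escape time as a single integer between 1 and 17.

Answer: 17

Derivation:
z_0 = 0 + 0i, c = -0.2350 + 0.7710i
Iter 1: z = -0.2350 + 0.7710i, |z|^2 = 0.6497
Iter 2: z = -0.7742 + 0.4086i, |z|^2 = 0.7664
Iter 3: z = 0.1974 + 0.1383i, |z|^2 = 0.0581
Iter 4: z = -0.2151 + 0.8256i, |z|^2 = 0.7279
Iter 5: z = -0.8703 + 0.4158i, |z|^2 = 0.9303
Iter 6: z = 0.3496 + 0.0473i, |z|^2 = 0.1245
Iter 7: z = -0.1150 + 0.8041i, |z|^2 = 0.6598
Iter 8: z = -0.8683 + 0.5860i, |z|^2 = 1.0974
Iter 9: z = 0.1755 + -0.2467i, |z|^2 = 0.0917
Iter 10: z = -0.2651 + 0.6844i, |z|^2 = 0.5387
Iter 11: z = -0.6331 + 0.4082i, |z|^2 = 0.5675
Iter 12: z = -0.0007 + 0.2541i, |z|^2 = 0.0646
Iter 13: z = -0.2996 + 0.7706i, |z|^2 = 0.6836
Iter 14: z = -0.7391 + 0.3093i, |z|^2 = 0.6419
Iter 15: z = 0.2156 + 0.3138i, |z|^2 = 0.1450
Iter 16: z = -0.2870 + 0.9064i, |z|^2 = 0.9038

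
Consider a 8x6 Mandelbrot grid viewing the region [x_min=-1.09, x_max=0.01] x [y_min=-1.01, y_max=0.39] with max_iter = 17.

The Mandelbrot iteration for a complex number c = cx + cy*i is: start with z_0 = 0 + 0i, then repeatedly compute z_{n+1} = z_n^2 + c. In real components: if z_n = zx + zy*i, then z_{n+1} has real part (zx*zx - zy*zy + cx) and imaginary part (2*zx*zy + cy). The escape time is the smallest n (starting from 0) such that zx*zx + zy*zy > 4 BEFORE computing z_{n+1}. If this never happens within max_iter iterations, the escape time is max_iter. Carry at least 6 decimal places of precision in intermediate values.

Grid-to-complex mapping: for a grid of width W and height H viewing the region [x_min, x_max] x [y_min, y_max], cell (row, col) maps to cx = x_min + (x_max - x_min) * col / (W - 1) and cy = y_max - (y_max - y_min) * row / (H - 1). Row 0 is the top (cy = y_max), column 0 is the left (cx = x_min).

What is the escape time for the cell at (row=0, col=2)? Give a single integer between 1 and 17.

Answer: 8

Derivation:
z_0 = 0 + 0i, c = -0.7757 + 0.3900i
Iter 1: z = -0.7757 + 0.3900i, |z|^2 = 0.7538
Iter 2: z = -0.3261 + -0.2151i, |z|^2 = 0.1526
Iter 3: z = -0.7156 + 0.5303i, |z|^2 = 0.7933
Iter 4: z = -0.5447 + -0.3689i, |z|^2 = 0.4329
Iter 5: z = -0.6151 + 0.7920i, |z|^2 = 1.0055
Iter 6: z = -1.0246 + -0.5842i, |z|^2 = 1.3911
Iter 7: z = -0.0673 + 1.5872i, |z|^2 = 2.5236
Iter 8: z = -3.2903 + 0.1765i, |z|^2 = 10.8572
Escaped at iteration 8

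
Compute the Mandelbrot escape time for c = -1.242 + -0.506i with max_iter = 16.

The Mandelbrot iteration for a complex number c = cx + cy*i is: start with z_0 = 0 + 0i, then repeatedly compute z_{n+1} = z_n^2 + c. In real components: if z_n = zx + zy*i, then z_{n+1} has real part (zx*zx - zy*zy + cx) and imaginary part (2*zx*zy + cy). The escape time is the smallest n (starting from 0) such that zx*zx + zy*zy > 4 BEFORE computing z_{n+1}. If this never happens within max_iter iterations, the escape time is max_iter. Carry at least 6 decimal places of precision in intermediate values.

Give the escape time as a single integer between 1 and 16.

z_0 = 0 + 0i, c = -1.2420 + -0.5060i
Iter 1: z = -1.2420 + -0.5060i, |z|^2 = 1.7986
Iter 2: z = 0.0445 + 0.7509i, |z|^2 = 0.5658
Iter 3: z = -1.8039 + -0.4391i, |z|^2 = 3.4468
Iter 4: z = 1.8191 + 1.0783i, |z|^2 = 4.4719
Escaped at iteration 4

Answer: 4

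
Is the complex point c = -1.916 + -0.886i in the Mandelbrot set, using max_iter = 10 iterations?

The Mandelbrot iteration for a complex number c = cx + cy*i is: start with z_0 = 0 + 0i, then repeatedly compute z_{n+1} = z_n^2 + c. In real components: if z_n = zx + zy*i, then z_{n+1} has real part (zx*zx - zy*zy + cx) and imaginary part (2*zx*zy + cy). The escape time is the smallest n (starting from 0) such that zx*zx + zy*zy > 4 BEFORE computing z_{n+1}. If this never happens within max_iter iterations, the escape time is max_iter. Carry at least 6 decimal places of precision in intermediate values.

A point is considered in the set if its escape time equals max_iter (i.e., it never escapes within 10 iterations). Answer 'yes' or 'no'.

Answer: no

Derivation:
z_0 = 0 + 0i, c = -1.9160 + -0.8860i
Iter 1: z = -1.9160 + -0.8860i, |z|^2 = 4.4561
Escaped at iteration 1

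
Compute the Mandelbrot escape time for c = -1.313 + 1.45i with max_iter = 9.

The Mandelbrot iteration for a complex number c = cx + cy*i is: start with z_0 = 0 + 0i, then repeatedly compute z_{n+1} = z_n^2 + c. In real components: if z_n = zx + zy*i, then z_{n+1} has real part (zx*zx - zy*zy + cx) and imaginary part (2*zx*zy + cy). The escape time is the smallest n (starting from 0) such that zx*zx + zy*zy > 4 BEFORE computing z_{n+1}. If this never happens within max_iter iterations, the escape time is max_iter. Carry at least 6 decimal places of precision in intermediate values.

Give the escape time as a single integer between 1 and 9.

Answer: 2

Derivation:
z_0 = 0 + 0i, c = -1.3130 + 1.4500i
Iter 1: z = -1.3130 + 1.4500i, |z|^2 = 3.8265
Iter 2: z = -1.6915 + -2.3577i, |z|^2 = 8.4200
Escaped at iteration 2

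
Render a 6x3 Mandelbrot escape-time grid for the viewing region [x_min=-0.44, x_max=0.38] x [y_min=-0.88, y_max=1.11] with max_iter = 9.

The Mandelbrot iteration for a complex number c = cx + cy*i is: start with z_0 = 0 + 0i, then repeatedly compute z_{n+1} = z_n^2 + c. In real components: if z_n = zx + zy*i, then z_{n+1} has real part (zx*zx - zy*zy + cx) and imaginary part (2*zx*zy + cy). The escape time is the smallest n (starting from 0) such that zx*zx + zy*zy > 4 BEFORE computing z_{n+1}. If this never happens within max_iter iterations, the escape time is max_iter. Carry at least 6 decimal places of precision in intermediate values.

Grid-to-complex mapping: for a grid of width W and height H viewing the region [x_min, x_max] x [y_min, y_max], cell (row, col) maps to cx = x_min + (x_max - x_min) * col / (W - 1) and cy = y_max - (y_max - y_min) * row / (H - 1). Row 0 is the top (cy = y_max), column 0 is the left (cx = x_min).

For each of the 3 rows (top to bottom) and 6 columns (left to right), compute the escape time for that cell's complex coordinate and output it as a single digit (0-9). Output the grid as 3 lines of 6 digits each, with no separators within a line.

Answer: 455432
999999
589644

Derivation:
(row=0, col=0): c = -0.4400 + 1.1100i → escape time 4
(row=0, col=1): c = -0.2760 + 1.1100i → escape time 5
(row=0, col=2): c = -0.1120 + 1.1100i → escape time 5
(row=0, col=3): c = 0.0520 + 1.1100i → escape time 4
(row=0, col=4): c = 0.2160 + 1.1100i → escape time 3
(row=0, col=5): c = 0.3800 + 1.1100i → escape time 2
(row=1, col=0): c = -0.4400 + 0.1150i → escape time 9
(row=1, col=1): c = -0.2760 + 0.1150i → escape time 9
(row=1, col=2): c = -0.1120 + 0.1150i → escape time 9
(row=1, col=3): c = 0.0520 + 0.1150i → escape time 9
(row=1, col=4): c = 0.2160 + 0.1150i → escape time 9
(row=1, col=5): c = 0.3800 + 0.1150i → escape time 9
(row=2, col=0): c = -0.4400 + -0.8800i → escape time 5
(row=2, col=1): c = -0.2760 + -0.8800i → escape time 8
(row=2, col=2): c = -0.1120 + -0.8800i → escape time 9
(row=2, col=3): c = 0.0520 + -0.8800i → escape time 6
(row=2, col=4): c = 0.2160 + -0.8800i → escape time 4
(row=2, col=5): c = 0.3800 + -0.8800i → escape time 4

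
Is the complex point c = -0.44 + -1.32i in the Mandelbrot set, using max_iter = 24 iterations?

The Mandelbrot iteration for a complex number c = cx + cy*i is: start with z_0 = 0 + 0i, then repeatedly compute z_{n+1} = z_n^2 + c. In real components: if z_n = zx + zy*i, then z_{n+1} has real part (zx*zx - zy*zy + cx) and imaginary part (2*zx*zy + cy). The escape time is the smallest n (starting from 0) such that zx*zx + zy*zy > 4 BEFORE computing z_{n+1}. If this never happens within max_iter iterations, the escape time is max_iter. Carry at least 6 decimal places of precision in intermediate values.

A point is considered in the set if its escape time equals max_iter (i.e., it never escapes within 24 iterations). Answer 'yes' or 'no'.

Answer: no

Derivation:
z_0 = 0 + 0i, c = -0.4400 + -1.3200i
Iter 1: z = -0.4400 + -1.3200i, |z|^2 = 1.9360
Iter 2: z = -1.9888 + -0.1584i, |z|^2 = 3.9804
Iter 3: z = 3.4902 + -0.6899i, |z|^2 = 12.6578
Escaped at iteration 3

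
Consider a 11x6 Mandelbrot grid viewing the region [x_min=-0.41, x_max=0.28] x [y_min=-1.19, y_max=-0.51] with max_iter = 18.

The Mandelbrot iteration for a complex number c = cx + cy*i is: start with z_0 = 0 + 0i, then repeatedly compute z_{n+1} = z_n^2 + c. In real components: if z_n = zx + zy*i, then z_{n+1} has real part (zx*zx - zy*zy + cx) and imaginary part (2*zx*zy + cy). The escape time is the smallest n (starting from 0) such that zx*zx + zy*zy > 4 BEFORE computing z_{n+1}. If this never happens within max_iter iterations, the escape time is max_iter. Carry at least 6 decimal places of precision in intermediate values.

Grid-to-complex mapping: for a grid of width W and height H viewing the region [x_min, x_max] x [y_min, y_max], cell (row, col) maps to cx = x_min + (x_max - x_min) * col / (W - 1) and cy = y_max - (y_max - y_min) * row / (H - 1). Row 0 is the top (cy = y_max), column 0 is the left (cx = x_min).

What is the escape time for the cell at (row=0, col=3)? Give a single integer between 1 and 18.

Answer: 18

Derivation:
z_0 = 0 + 0i, c = -0.2030 + -0.5100i
Iter 1: z = -0.2030 + -0.5100i, |z|^2 = 0.3013
Iter 2: z = -0.4219 + -0.3029i, |z|^2 = 0.2698
Iter 3: z = -0.1168 + -0.2544i, |z|^2 = 0.0783
Iter 4: z = -0.2541 + -0.4506i, |z|^2 = 0.2676
Iter 5: z = -0.3415 + -0.2810i, |z|^2 = 0.1956
Iter 6: z = -0.1654 + -0.3181i, |z|^2 = 0.1285
Iter 7: z = -0.2768 + -0.4048i, |z|^2 = 0.2405
Iter 8: z = -0.2902 + -0.2859i, |z|^2 = 0.1660
Iter 9: z = -0.2005 + -0.3441i, |z|^2 = 0.1586
Iter 10: z = -0.2812 + -0.3720i, |z|^2 = 0.2175
Iter 11: z = -0.2624 + -0.3008i, |z|^2 = 0.1593
Iter 12: z = -0.2246 + -0.3522i, |z|^2 = 0.1745
Iter 13: z = -0.2766 + -0.3518i, |z|^2 = 0.2002
Iter 14: z = -0.2503 + -0.3154i, |z|^2 = 0.1621
Iter 15: z = -0.2399 + -0.3521i, |z|^2 = 0.1815
Iter 16: z = -0.2695 + -0.3411i, |z|^2 = 0.1889
Iter 17: z = -0.2467 + -0.3262i, |z|^2 = 0.1673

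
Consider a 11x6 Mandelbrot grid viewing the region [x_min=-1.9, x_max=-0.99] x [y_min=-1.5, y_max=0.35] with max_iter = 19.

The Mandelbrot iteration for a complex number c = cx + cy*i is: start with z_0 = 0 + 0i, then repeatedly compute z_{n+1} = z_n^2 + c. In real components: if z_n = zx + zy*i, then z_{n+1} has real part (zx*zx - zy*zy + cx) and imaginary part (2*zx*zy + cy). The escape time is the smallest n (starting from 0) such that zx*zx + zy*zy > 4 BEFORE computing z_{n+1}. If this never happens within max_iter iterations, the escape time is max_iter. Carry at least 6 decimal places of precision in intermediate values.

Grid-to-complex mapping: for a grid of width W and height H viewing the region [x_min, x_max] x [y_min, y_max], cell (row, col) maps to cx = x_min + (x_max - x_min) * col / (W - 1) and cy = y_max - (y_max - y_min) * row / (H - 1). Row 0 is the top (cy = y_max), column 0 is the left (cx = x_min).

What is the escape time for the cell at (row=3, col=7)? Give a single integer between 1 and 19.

Answer: 3

Derivation:
z_0 = 0 + 0i, c = -1.2630 + -0.7600i
Iter 1: z = -1.2630 + -0.7600i, |z|^2 = 2.1728
Iter 2: z = -0.2454 + 1.1598i, |z|^2 = 1.4053
Iter 3: z = -2.5478 + -1.3293i, |z|^2 = 8.2583
Escaped at iteration 3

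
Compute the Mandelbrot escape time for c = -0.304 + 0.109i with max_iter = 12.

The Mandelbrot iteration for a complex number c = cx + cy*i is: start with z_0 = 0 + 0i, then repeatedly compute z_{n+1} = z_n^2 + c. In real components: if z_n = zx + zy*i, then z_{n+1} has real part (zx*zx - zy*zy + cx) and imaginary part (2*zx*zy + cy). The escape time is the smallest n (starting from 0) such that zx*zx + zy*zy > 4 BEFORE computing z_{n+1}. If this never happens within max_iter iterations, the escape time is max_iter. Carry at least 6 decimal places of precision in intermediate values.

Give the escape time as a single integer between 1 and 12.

z_0 = 0 + 0i, c = -0.3040 + 0.1090i
Iter 1: z = -0.3040 + 0.1090i, |z|^2 = 0.1043
Iter 2: z = -0.2235 + 0.0427i, |z|^2 = 0.0518
Iter 3: z = -0.2559 + 0.0899i, |z|^2 = 0.0736
Iter 4: z = -0.2466 + 0.0630i, |z|^2 = 0.0648
Iter 5: z = -0.2472 + 0.0779i, |z|^2 = 0.0672
Iter 6: z = -0.2490 + 0.0705i, |z|^2 = 0.0670
Iter 7: z = -0.2470 + 0.0739i, |z|^2 = 0.0665
Iter 8: z = -0.2485 + 0.0725i, |z|^2 = 0.0670
Iter 9: z = -0.2475 + 0.0730i, |z|^2 = 0.0666
Iter 10: z = -0.2481 + 0.0729i, |z|^2 = 0.0668
Iter 11: z = -0.2478 + 0.0728i, |z|^2 = 0.0667

Answer: 12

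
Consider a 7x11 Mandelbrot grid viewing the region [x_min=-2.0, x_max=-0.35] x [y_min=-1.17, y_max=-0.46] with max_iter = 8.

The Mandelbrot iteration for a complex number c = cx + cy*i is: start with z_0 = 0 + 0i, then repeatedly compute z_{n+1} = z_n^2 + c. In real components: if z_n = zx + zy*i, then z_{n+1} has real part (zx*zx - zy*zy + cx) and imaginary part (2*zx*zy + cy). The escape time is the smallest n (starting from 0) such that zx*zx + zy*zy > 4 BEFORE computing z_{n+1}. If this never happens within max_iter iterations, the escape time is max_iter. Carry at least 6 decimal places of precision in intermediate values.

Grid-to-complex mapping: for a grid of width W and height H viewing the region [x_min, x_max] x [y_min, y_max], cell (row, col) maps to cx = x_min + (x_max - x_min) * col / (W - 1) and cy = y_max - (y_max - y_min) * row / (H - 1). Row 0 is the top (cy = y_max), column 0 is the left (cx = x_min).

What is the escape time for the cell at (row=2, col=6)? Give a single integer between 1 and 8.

Answer: 8

Derivation:
z_0 = 0 + 0i, c = -0.3500 + -0.6020i
Iter 1: z = -0.3500 + -0.6020i, |z|^2 = 0.4849
Iter 2: z = -0.5899 + -0.1806i, |z|^2 = 0.3806
Iter 3: z = -0.0346 + -0.3889i, |z|^2 = 0.1525
Iter 4: z = -0.5001 + -0.5751i, |z|^2 = 0.5808
Iter 5: z = -0.4306 + -0.0269i, |z|^2 = 0.1862
Iter 6: z = -0.1653 + -0.5789i, |z|^2 = 0.3624
Iter 7: z = -0.6578 + -0.4107i, |z|^2 = 0.6013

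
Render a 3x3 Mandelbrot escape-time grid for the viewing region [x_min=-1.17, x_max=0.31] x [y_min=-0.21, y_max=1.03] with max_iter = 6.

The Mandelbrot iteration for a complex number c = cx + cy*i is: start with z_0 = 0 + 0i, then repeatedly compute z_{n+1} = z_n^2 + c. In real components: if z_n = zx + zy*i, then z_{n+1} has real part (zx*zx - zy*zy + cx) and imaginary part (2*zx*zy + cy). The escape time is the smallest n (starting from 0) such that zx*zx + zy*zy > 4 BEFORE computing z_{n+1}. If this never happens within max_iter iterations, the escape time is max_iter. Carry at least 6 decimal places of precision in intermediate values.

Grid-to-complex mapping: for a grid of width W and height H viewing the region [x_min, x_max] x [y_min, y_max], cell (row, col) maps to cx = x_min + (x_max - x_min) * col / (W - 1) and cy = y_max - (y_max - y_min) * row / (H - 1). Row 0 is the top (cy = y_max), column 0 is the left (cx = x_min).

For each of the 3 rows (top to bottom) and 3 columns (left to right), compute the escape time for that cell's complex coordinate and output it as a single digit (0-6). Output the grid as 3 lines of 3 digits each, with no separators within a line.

Answer: 343
666
666

Derivation:
(row=0, col=0): c = -1.1700 + 1.0300i → escape time 3
(row=0, col=1): c = -0.4300 + 1.0300i → escape time 4
(row=0, col=2): c = 0.3100 + 1.0300i → escape time 3
(row=1, col=0): c = -1.1700 + 0.4100i → escape time 6
(row=1, col=1): c = -0.4300 + 0.4100i → escape time 6
(row=1, col=2): c = 0.3100 + 0.4100i → escape time 6
(row=2, col=0): c = -1.1700 + -0.2100i → escape time 6
(row=2, col=1): c = -0.4300 + -0.2100i → escape time 6
(row=2, col=2): c = 0.3100 + -0.2100i → escape time 6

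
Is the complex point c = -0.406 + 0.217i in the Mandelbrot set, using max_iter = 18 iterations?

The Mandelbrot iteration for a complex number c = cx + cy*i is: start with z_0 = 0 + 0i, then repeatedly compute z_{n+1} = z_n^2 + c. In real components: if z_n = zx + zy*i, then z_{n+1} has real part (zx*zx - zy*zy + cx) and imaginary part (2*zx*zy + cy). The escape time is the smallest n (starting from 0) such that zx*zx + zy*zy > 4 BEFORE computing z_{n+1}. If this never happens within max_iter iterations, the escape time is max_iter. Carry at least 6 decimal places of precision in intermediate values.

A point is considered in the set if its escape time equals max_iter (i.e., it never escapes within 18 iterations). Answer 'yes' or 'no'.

Answer: yes

Derivation:
z_0 = 0 + 0i, c = -0.4060 + 0.2170i
Iter 1: z = -0.4060 + 0.2170i, |z|^2 = 0.2119
Iter 2: z = -0.2883 + 0.0408i, |z|^2 = 0.0848
Iter 3: z = -0.3246 + 0.1935i, |z|^2 = 0.1428
Iter 4: z = -0.3381 + 0.0914i, |z|^2 = 0.1227
Iter 5: z = -0.3001 + 0.1552i, |z|^2 = 0.1141
Iter 6: z = -0.3401 + 0.1239i, |z|^2 = 0.1310
Iter 7: z = -0.3057 + 0.1328i, |z|^2 = 0.1111
Iter 8: z = -0.3302 + 0.1358i, |z|^2 = 0.1275
Iter 9: z = -0.3154 + 0.1273i, |z|^2 = 0.1157
Iter 10: z = -0.3227 + 0.1367i, |z|^2 = 0.1228
Iter 11: z = -0.3205 + 0.1288i, |z|^2 = 0.1193
Iter 12: z = -0.3198 + 0.1344i, |z|^2 = 0.1204
Iter 13: z = -0.3218 + 0.1310i, |z|^2 = 0.1207
Iter 14: z = -0.3196 + 0.1327i, |z|^2 = 0.1198
Iter 15: z = -0.3215 + 0.1322i, |z|^2 = 0.1208
Iter 16: z = -0.3201 + 0.1320i, |z|^2 = 0.1199
Iter 17: z = -0.3209 + 0.1325i, |z|^2 = 0.1206
Did not escape in 18 iterations → in set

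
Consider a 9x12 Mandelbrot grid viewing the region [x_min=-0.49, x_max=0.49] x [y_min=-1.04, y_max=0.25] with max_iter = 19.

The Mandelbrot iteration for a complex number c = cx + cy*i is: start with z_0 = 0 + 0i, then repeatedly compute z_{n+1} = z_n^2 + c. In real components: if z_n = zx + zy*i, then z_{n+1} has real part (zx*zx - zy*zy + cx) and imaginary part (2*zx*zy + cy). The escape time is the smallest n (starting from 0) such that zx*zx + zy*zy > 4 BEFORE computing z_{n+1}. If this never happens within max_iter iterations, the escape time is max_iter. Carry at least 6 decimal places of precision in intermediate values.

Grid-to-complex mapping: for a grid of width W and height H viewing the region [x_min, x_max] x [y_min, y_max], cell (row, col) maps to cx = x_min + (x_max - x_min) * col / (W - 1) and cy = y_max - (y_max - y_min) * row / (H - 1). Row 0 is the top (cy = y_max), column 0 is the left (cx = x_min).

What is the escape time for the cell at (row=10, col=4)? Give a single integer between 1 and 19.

Answer: 7

Derivation:
z_0 = 0 + 0i, c = 0.0000 + -0.9227i
Iter 1: z = 0.0000 + -0.9227i, |z|^2 = 0.8514
Iter 2: z = -0.8514 + -0.9227i, |z|^2 = 1.5764
Iter 3: z = -0.1265 + 0.6485i, |z|^2 = 0.4366
Iter 4: z = -0.4046 + -1.0868i, |z|^2 = 1.3449
Iter 5: z = -1.0174 + -0.0433i, |z|^2 = 1.0371
Iter 6: z = 1.0333 + -0.8347i, |z|^2 = 1.7644
Iter 7: z = 0.3711 + -2.6477i, |z|^2 = 7.1480
Escaped at iteration 7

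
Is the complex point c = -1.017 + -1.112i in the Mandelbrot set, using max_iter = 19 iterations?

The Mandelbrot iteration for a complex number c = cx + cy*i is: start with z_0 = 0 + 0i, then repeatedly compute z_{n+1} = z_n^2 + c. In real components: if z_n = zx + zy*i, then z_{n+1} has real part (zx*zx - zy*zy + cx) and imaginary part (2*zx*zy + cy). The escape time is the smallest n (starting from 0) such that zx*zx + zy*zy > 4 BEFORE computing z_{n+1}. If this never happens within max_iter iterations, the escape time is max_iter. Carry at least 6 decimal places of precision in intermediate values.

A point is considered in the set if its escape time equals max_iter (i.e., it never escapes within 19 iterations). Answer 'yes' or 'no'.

z_0 = 0 + 0i, c = -1.0170 + -1.1120i
Iter 1: z = -1.0170 + -1.1120i, |z|^2 = 2.2708
Iter 2: z = -1.2193 + 1.1498i, |z|^2 = 2.8086
Iter 3: z = -0.8525 + -3.9158i, |z|^2 = 16.0603
Escaped at iteration 3

Answer: no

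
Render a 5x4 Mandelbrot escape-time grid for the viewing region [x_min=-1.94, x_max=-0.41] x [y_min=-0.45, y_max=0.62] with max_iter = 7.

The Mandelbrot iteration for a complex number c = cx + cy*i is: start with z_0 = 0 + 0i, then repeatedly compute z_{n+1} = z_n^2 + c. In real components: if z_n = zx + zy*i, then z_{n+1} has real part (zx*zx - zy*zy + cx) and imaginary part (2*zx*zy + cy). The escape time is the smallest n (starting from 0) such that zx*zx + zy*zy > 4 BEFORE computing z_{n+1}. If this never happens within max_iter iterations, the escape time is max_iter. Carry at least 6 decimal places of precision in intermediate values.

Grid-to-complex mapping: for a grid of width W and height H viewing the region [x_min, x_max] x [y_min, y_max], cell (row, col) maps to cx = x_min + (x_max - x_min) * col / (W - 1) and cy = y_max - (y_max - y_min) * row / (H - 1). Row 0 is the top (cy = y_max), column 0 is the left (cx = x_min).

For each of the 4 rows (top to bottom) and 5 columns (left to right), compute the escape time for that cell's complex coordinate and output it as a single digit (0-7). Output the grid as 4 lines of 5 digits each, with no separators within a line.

(row=0, col=0): c = -1.9400 + 0.6200i → escape time 1
(row=0, col=1): c = -1.5575 + 0.6200i → escape time 3
(row=0, col=2): c = -1.1750 + 0.6200i → escape time 3
(row=0, col=3): c = -0.7925 + 0.6200i → escape time 5
(row=0, col=4): c = -0.4100 + 0.6200i → escape time 7
(row=1, col=0): c = -1.9400 + 0.2633i → escape time 3
(row=1, col=1): c = -1.5575 + 0.2633i → escape time 5
(row=1, col=2): c = -1.1750 + 0.2633i → escape time 7
(row=1, col=3): c = -0.7925 + 0.2633i → escape time 7
(row=1, col=4): c = -0.4100 + 0.2633i → escape time 7
(row=2, col=0): c = -1.9400 + -0.0933i → escape time 4
(row=2, col=1): c = -1.5575 + -0.0933i → escape time 6
(row=2, col=2): c = -1.1750 + -0.0933i → escape time 7
(row=2, col=3): c = -0.7925 + -0.0933i → escape time 7
(row=2, col=4): c = -0.4100 + -0.0933i → escape time 7
(row=3, col=0): c = -1.9400 + -0.4500i → escape time 2
(row=3, col=1): c = -1.5575 + -0.4500i → escape time 3
(row=3, col=2): c = -1.1750 + -0.4500i → escape time 6
(row=3, col=3): c = -0.7925 + -0.4500i → escape time 7
(row=3, col=4): c = -0.4100 + -0.4500i → escape time 7

Answer: 13357
35777
46777
23677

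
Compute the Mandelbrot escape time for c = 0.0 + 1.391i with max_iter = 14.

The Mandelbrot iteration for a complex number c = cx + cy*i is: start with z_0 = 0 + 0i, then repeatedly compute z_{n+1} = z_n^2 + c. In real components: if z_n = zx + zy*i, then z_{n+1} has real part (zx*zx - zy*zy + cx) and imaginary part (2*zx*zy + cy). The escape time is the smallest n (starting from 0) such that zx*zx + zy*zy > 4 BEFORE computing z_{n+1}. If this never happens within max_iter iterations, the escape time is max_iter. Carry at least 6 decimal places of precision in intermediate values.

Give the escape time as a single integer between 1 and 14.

Answer: 2

Derivation:
z_0 = 0 + 0i, c = 0.0000 + 1.3910i
Iter 1: z = 0.0000 + 1.3910i, |z|^2 = 1.9349
Iter 2: z = -1.9349 + 1.3910i, |z|^2 = 5.6786
Escaped at iteration 2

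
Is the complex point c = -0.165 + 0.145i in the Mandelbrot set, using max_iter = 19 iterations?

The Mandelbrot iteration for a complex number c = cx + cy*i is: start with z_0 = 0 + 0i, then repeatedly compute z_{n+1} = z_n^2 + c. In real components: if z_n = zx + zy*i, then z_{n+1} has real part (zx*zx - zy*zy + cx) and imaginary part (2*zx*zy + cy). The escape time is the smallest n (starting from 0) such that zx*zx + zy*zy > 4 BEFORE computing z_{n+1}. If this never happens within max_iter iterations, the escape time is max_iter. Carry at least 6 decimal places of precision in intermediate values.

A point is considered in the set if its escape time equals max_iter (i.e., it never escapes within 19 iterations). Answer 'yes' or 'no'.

z_0 = 0 + 0i, c = -0.1650 + 0.1450i
Iter 1: z = -0.1650 + 0.1450i, |z|^2 = 0.0483
Iter 2: z = -0.1588 + 0.0971i, |z|^2 = 0.0347
Iter 3: z = -0.1492 + 0.1141i, |z|^2 = 0.0353
Iter 4: z = -0.1558 + 0.1109i, |z|^2 = 0.0366
Iter 5: z = -0.1530 + 0.1104i, |z|^2 = 0.0356
Iter 6: z = -0.1538 + 0.1112i, |z|^2 = 0.0360
Iter 7: z = -0.1537 + 0.1108i, |z|^2 = 0.0359
Iter 8: z = -0.1536 + 0.1109i, |z|^2 = 0.0359
Iter 9: z = -0.1537 + 0.1109i, |z|^2 = 0.0359
Iter 10: z = -0.1537 + 0.1109i, |z|^2 = 0.0359
Iter 11: z = -0.1537 + 0.1109i, |z|^2 = 0.0359
Iter 12: z = -0.1537 + 0.1109i, |z|^2 = 0.0359
Iter 13: z = -0.1537 + 0.1109i, |z|^2 = 0.0359
Iter 14: z = -0.1537 + 0.1109i, |z|^2 = 0.0359
Iter 15: z = -0.1537 + 0.1109i, |z|^2 = 0.0359
Iter 16: z = -0.1537 + 0.1109i, |z|^2 = 0.0359
Iter 17: z = -0.1537 + 0.1109i, |z|^2 = 0.0359
Iter 18: z = -0.1537 + 0.1109i, |z|^2 = 0.0359
Did not escape in 19 iterations → in set

Answer: yes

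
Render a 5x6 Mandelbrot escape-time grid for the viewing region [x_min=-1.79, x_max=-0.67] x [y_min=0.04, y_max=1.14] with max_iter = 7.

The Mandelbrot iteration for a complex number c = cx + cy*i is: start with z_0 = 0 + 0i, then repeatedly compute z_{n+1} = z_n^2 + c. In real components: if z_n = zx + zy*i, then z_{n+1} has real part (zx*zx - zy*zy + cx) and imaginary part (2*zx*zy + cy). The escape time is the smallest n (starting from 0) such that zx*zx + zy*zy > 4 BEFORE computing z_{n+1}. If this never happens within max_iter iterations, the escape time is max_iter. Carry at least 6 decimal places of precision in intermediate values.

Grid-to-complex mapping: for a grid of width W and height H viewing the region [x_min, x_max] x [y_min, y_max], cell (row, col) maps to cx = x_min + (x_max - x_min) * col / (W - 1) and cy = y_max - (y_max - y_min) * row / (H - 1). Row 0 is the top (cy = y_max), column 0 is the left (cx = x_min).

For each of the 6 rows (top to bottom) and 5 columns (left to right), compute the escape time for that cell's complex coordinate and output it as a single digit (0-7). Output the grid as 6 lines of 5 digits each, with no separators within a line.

Answer: 12333
13334
23345
33557
45777
77777

Derivation:
(row=0, col=0): c = -1.7900 + 1.1400i → escape time 1
(row=0, col=1): c = -1.5100 + 1.1400i → escape time 2
(row=0, col=2): c = -1.2300 + 1.1400i → escape time 3
(row=0, col=3): c = -0.9500 + 1.1400i → escape time 3
(row=0, col=4): c = -0.6700 + 1.1400i → escape time 3
(row=1, col=0): c = -1.7900 + 0.9200i → escape time 1
(row=1, col=1): c = -1.5100 + 0.9200i → escape time 3
(row=1, col=2): c = -1.2300 + 0.9200i → escape time 3
(row=1, col=3): c = -0.9500 + 0.9200i → escape time 3
(row=1, col=4): c = -0.6700 + 0.9200i → escape time 4
(row=2, col=0): c = -1.7900 + 0.7000i → escape time 2
(row=2, col=1): c = -1.5100 + 0.7000i → escape time 3
(row=2, col=2): c = -1.2300 + 0.7000i → escape time 3
(row=2, col=3): c = -0.9500 + 0.7000i → escape time 4
(row=2, col=4): c = -0.6700 + 0.7000i → escape time 5
(row=3, col=0): c = -1.7900 + 0.4800i → escape time 3
(row=3, col=1): c = -1.5100 + 0.4800i → escape time 3
(row=3, col=2): c = -1.2300 + 0.4800i → escape time 5
(row=3, col=3): c = -0.9500 + 0.4800i → escape time 5
(row=3, col=4): c = -0.6700 + 0.4800i → escape time 7
(row=4, col=0): c = -1.7900 + 0.2600i → escape time 4
(row=4, col=1): c = -1.5100 + 0.2600i → escape time 5
(row=4, col=2): c = -1.2300 + 0.2600i → escape time 7
(row=4, col=3): c = -0.9500 + 0.2600i → escape time 7
(row=4, col=4): c = -0.6700 + 0.2600i → escape time 7
(row=5, col=0): c = -1.7900 + 0.0400i → escape time 7
(row=5, col=1): c = -1.5100 + 0.0400i → escape time 7
(row=5, col=2): c = -1.2300 + 0.0400i → escape time 7
(row=5, col=3): c = -0.9500 + 0.0400i → escape time 7
(row=5, col=4): c = -0.6700 + 0.0400i → escape time 7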